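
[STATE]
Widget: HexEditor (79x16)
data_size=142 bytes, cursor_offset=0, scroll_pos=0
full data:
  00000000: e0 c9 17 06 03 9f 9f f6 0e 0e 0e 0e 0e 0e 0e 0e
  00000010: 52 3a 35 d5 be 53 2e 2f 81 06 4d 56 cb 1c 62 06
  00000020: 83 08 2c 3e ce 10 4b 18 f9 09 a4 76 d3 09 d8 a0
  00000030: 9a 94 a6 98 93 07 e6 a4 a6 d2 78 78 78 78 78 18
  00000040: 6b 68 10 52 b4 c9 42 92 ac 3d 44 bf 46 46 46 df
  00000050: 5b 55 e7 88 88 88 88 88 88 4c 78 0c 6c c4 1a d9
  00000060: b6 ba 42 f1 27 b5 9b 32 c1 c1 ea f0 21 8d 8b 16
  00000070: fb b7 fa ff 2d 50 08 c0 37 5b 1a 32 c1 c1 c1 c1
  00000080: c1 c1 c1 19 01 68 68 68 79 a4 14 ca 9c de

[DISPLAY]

00000000  E0 c9 17 06 03 9f 9f f6  0e 0e 0e 0e 0e 0e 0e 0e  |................| 
00000010  52 3a 35 d5 be 53 2e 2f  81 06 4d 56 cb 1c 62 06  |R:5..S./..MV..b.| 
00000020  83 08 2c 3e ce 10 4b 18  f9 09 a4 76 d3 09 d8 a0  |..,>..K....v....| 
00000030  9a 94 a6 98 93 07 e6 a4  a6 d2 78 78 78 78 78 18  |..........xxxxx.| 
00000040  6b 68 10 52 b4 c9 42 92  ac 3d 44 bf 46 46 46 df  |kh.R..B..=D.FFF.| 
00000050  5b 55 e7 88 88 88 88 88  88 4c 78 0c 6c c4 1a d9  |[U.......Lx.l...| 
00000060  b6 ba 42 f1 27 b5 9b 32  c1 c1 ea f0 21 8d 8b 16  |..B.'..2....!...| 
00000070  fb b7 fa ff 2d 50 08 c0  37 5b 1a 32 c1 c1 c1 c1  |....-P..7[.2....| 
00000080  c1 c1 c1 19 01 68 68 68  79 a4 14 ca 9c de        |.....hhhy.....  | 
                                                                               
                                                                               
                                                                               
                                                                               
                                                                               
                                                                               
                                                                               


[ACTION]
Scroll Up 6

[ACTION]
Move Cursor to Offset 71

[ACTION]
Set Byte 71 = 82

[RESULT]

00000000  e0 c9 17 06 03 9f 9f f6  0e 0e 0e 0e 0e 0e 0e 0e  |................| 
00000010  52 3a 35 d5 be 53 2e 2f  81 06 4d 56 cb 1c 62 06  |R:5..S./..MV..b.| 
00000020  83 08 2c 3e ce 10 4b 18  f9 09 a4 76 d3 09 d8 a0  |..,>..K....v....| 
00000030  9a 94 a6 98 93 07 e6 a4  a6 d2 78 78 78 78 78 18  |..........xxxxx.| 
00000040  6b 68 10 52 b4 c9 42 82  ac 3d 44 bf 46 46 46 df  |kh.R..B..=D.FFF.| 
00000050  5b 55 e7 88 88 88 88 88  88 4c 78 0c 6c c4 1a d9  |[U.......Lx.l...| 
00000060  b6 ba 42 f1 27 b5 9b 32  c1 c1 ea f0 21 8d 8b 16  |..B.'..2....!...| 
00000070  fb b7 fa ff 2d 50 08 c0  37 5b 1a 32 c1 c1 c1 c1  |....-P..7[.2....| 
00000080  c1 c1 c1 19 01 68 68 68  79 a4 14 ca 9c de        |.....hhhy.....  | 
                                                                               
                                                                               
                                                                               
                                                                               
                                                                               
                                                                               
                                                                               


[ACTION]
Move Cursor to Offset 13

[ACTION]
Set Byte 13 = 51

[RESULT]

00000000  e0 c9 17 06 03 9f 9f f6  0e 0e 0e 0e 0e 51 0e 0e  |.............Q..| 
00000010  52 3a 35 d5 be 53 2e 2f  81 06 4d 56 cb 1c 62 06  |R:5..S./..MV..b.| 
00000020  83 08 2c 3e ce 10 4b 18  f9 09 a4 76 d3 09 d8 a0  |..,>..K....v....| 
00000030  9a 94 a6 98 93 07 e6 a4  a6 d2 78 78 78 78 78 18  |..........xxxxx.| 
00000040  6b 68 10 52 b4 c9 42 82  ac 3d 44 bf 46 46 46 df  |kh.R..B..=D.FFF.| 
00000050  5b 55 e7 88 88 88 88 88  88 4c 78 0c 6c c4 1a d9  |[U.......Lx.l...| 
00000060  b6 ba 42 f1 27 b5 9b 32  c1 c1 ea f0 21 8d 8b 16  |..B.'..2....!...| 
00000070  fb b7 fa ff 2d 50 08 c0  37 5b 1a 32 c1 c1 c1 c1  |....-P..7[.2....| 
00000080  c1 c1 c1 19 01 68 68 68  79 a4 14 ca 9c de        |.....hhhy.....  | 
                                                                               
                                                                               
                                                                               
                                                                               
                                                                               
                                                                               
                                                                               


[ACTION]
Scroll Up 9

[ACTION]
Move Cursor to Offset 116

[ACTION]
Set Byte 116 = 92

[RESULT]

00000000  e0 c9 17 06 03 9f 9f f6  0e 0e 0e 0e 0e 51 0e 0e  |.............Q..| 
00000010  52 3a 35 d5 be 53 2e 2f  81 06 4d 56 cb 1c 62 06  |R:5..S./..MV..b.| 
00000020  83 08 2c 3e ce 10 4b 18  f9 09 a4 76 d3 09 d8 a0  |..,>..K....v....| 
00000030  9a 94 a6 98 93 07 e6 a4  a6 d2 78 78 78 78 78 18  |..........xxxxx.| 
00000040  6b 68 10 52 b4 c9 42 82  ac 3d 44 bf 46 46 46 df  |kh.R..B..=D.FFF.| 
00000050  5b 55 e7 88 88 88 88 88  88 4c 78 0c 6c c4 1a d9  |[U.......Lx.l...| 
00000060  b6 ba 42 f1 27 b5 9b 32  c1 c1 ea f0 21 8d 8b 16  |..B.'..2....!...| 
00000070  fb b7 fa ff 92 50 08 c0  37 5b 1a 32 c1 c1 c1 c1  |.....P..7[.2....| 
00000080  c1 c1 c1 19 01 68 68 68  79 a4 14 ca 9c de        |.....hhhy.....  | 
                                                                               
                                                                               
                                                                               
                                                                               
                                                                               
                                                                               
                                                                               


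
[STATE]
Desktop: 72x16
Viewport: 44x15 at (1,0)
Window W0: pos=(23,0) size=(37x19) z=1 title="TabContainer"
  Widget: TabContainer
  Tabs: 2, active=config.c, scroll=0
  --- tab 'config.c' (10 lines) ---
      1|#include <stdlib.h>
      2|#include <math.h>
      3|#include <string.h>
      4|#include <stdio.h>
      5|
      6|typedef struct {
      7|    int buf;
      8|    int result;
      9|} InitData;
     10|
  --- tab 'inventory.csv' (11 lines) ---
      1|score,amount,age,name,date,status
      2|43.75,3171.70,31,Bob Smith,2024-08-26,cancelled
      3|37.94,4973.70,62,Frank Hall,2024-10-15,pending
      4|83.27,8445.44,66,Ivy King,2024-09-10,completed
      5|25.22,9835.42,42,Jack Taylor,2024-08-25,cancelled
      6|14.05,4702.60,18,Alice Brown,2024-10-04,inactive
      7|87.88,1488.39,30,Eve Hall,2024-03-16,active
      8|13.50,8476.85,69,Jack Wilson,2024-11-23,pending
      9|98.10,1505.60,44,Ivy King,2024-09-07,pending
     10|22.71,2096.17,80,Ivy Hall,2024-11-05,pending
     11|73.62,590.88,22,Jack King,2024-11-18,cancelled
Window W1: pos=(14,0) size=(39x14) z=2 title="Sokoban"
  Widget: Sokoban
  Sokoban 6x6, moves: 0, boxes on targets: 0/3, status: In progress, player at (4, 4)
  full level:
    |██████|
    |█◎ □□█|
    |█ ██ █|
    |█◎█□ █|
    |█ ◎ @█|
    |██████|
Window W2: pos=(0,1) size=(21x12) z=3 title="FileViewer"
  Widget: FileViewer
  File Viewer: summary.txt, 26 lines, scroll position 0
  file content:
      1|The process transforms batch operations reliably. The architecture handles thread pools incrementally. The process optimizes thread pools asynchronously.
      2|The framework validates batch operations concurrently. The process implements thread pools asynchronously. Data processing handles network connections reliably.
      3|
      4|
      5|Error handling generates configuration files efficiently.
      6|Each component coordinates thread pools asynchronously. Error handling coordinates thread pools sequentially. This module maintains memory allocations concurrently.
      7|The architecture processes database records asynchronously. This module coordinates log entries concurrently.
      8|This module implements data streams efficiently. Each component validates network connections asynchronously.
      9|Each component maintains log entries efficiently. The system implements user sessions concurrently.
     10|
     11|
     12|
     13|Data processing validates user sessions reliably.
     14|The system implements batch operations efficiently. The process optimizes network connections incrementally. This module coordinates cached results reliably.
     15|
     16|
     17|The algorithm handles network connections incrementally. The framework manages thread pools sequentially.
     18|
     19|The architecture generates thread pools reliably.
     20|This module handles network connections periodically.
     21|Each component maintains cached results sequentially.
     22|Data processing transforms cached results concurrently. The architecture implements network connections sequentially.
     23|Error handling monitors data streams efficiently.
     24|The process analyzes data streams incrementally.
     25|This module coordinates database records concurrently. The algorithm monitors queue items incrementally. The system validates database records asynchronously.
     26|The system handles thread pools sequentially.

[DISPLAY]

             ┏━━━━━━━━━━━━━━━━━━━━━━━━━━━━━━
━━━━━━━━━━━━━━━━━━━┓an                      
 FileViewer        ┃────────────────────────
───────────────────┨                        
The process transf▲┃                        
The framework vali█┃                        
                  ░┃                        
                  ░┃                        
Error handling gen░┃                        
Each component coo░┃ 0  0/3                 
The architecture p░┃                        
This module implem▼┃                        
━━━━━━━━━━━━━━━━━━━┛                        
             ┗━━━━━━━━━━━━━━━━━━━━━━━━━━━━━━
                      ┃                     


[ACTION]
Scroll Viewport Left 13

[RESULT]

              ┏━━━━━━━━━━━━━━━━━━━━━━━━━━━━━
┏━━━━━━━━━━━━━━━━━━━┓an                     
┃ FileViewer        ┃───────────────────────
┠───────────────────┨                       
┃The process transf▲┃                       
┃The framework vali█┃                       
┃                  ░┃                       
┃                  ░┃                       
┃Error handling gen░┃                       
┃Each component coo░┃ 0  0/3                
┃The architecture p░┃                       
┃This module implem▼┃                       
┗━━━━━━━━━━━━━━━━━━━┛                       
              ┗━━━━━━━━━━━━━━━━━━━━━━━━━━━━━
                       ┃                    


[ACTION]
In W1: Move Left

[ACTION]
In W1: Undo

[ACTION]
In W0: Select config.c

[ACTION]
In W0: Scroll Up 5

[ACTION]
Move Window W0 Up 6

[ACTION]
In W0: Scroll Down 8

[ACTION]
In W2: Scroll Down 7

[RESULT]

              ┏━━━━━━━━━━━━━━━━━━━━━━━━━━━━━
┏━━━━━━━━━━━━━━━━━━━┓an                     
┃ FileViewer        ┃───────────────────────
┠───────────────────┨                       
┃This module implem▲┃                       
┃Each component mai░┃                       
┃                  ░┃                       
┃                  █┃                       
┃                  ░┃                       
┃Data processing va░┃ 0  0/3                
┃The system impleme░┃                       
┃                  ▼┃                       
┗━━━━━━━━━━━━━━━━━━━┛                       
              ┗━━━━━━━━━━━━━━━━━━━━━━━━━━━━━
                       ┃                    


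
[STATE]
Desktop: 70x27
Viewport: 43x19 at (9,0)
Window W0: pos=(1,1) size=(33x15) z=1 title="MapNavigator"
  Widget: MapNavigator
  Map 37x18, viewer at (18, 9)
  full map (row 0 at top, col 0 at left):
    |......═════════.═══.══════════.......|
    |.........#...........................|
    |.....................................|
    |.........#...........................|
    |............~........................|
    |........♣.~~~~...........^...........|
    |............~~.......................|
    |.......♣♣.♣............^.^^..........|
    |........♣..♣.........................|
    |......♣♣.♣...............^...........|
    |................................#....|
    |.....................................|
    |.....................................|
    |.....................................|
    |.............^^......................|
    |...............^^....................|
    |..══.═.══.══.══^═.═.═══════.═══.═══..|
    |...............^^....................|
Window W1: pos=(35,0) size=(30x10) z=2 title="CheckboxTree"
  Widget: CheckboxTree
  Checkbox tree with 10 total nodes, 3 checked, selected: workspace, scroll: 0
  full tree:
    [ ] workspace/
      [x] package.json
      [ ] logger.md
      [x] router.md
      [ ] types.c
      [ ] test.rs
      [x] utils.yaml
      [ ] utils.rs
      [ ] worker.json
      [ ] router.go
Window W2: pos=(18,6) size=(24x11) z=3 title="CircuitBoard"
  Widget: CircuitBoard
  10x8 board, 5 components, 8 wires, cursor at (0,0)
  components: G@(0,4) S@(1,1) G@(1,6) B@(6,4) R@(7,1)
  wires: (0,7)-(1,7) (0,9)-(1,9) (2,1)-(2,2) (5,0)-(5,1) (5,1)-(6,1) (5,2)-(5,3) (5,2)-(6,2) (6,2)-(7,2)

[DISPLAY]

                          ┏━━━━━━━━━━━━━━━━
━━━━━━━━━━━━━━━━━━━━━━━━┓ ┃ CheckboxTree   
igator                  ┃ ┠────────────────
────────────────────────┨ ┃>[-] workspace/ 
..~.....................┃ ┃   [x] package.j
~~~~...........^........┃ ┃   [ ] logger.md
..~~.....┏━━━━━━━━━━━━━━━━━━━━━━┓ router.md
♣........┃ CircuitBoard         ┃ types.c  
.♣.......┠──────────────────────┨ test.rs  
........@┃   0 1 2 3 4 5 6 7 8 9┃━━━━━━━━━━
.........┃0  [.]              G ┃          
.........┃                      ┃          
.........┃1       S             ┃          
.........┃                      ┃          
...^^....┃2       · ─ ·         ┃          
━━━━━━━━━┃                      ┃          
         ┗━━━━━━━━━━━━━━━━━━━━━━┛          
                                           
                                           


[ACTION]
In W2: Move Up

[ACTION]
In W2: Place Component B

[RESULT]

                          ┏━━━━━━━━━━━━━━━━
━━━━━━━━━━━━━━━━━━━━━━━━┓ ┃ CheckboxTree   
igator                  ┃ ┠────────────────
────────────────────────┨ ┃>[-] workspace/ 
..~.....................┃ ┃   [x] package.j
~~~~...........^........┃ ┃   [ ] logger.md
..~~.....┏━━━━━━━━━━━━━━━━━━━━━━┓ router.md
♣........┃ CircuitBoard         ┃ types.c  
.♣.......┠──────────────────────┨ test.rs  
........@┃   0 1 2 3 4 5 6 7 8 9┃━━━━━━━━━━
.........┃0  [B]              G ┃          
.........┃                      ┃          
.........┃1       S             ┃          
.........┃                      ┃          
...^^....┃2       · ─ ·         ┃          
━━━━━━━━━┃                      ┃          
         ┗━━━━━━━━━━━━━━━━━━━━━━┛          
                                           
                                           


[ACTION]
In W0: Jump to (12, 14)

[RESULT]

                          ┏━━━━━━━━━━━━━━━━
━━━━━━━━━━━━━━━━━━━━━━━━┓ ┃ CheckboxTree   
igator                  ┃ ┠────────────────
────────────────────────┨ ┃>[-] workspace/ 
..♣♣.♣...............^..┃ ┃   [x] package.j
........................┃ ┃   [ ] logger.md
.........┏━━━━━━━━━━━━━━━━━━━━━━┓ router.md
.........┃ CircuitBoard         ┃ types.c  
.........┠──────────────────────┨ test.rs  
........@┃   0 1 2 3 4 5 6 7 8 9┃━━━━━━━━━━
.........┃0  [B]              G ┃          
.═.══.══.┃                      ┃          
.........┃1       S             ┃          
         ┃                      ┃          
         ┃2       · ─ ·         ┃          
━━━━━━━━━┃                      ┃          
         ┗━━━━━━━━━━━━━━━━━━━━━━┛          
                                           
                                           


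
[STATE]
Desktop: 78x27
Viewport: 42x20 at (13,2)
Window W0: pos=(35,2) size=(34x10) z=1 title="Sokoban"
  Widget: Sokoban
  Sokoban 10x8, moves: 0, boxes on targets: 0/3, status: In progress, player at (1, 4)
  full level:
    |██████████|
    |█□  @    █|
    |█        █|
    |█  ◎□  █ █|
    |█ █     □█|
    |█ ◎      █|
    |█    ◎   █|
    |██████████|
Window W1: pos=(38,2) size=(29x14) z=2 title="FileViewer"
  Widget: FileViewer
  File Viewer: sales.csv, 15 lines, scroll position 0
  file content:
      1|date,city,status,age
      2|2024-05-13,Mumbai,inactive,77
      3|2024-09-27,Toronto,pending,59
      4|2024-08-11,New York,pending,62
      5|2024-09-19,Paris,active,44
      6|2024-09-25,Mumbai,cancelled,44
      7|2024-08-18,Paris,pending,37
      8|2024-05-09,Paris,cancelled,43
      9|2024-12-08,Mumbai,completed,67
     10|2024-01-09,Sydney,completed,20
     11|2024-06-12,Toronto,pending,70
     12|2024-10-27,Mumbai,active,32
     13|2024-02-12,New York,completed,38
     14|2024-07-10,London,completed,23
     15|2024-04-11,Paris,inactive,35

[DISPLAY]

                      ┏━━┏━━━━━━━━━━━━━━━━
                      ┃ S┃ FileViewer     
                      ┠──┠────────────────
                      ┃██┃date,city,status
                      ┃█□┃2024-05-13,Mumba
                      ┃█ ┃2024-09-27,Toron
                      ┃█ ┃2024-08-11,New Y
                      ┃█ ┃2024-09-19,Paris
                      ┃█ ┃2024-09-25,Mumba
                      ┗━━┃2024-08-18,Paris
                         ┃2024-05-09,Paris
                         ┃2024-12-08,Mumba
                         ┃2024-01-09,Sydne
                         ┗━━━━━━━━━━━━━━━━
                                          
                                          
                                          
                                          
                                          
                                          


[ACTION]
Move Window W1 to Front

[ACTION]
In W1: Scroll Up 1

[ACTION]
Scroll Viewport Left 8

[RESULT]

                              ┏━━┏━━━━━━━━
                              ┃ S┃ FileVie
                              ┠──┠────────
                              ┃██┃date,cit
                              ┃█□┃2024-05-
                              ┃█ ┃2024-09-
                              ┃█ ┃2024-08-
                              ┃█ ┃2024-09-
                              ┃█ ┃2024-09-
                              ┗━━┃2024-08-
                                 ┃2024-05-
                                 ┃2024-12-
                                 ┃2024-01-
                                 ┗━━━━━━━━
                                          
                                          
                                          
                                          
                                          
                                          


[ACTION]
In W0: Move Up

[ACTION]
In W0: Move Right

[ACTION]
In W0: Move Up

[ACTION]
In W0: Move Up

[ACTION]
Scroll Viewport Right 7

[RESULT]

                       ┏━━┏━━━━━━━━━━━━━━━
                       ┃ S┃ FileViewer    
                       ┠──┠───────────────
                       ┃██┃date,city,statu
                       ┃█□┃2024-05-13,Mumb
                       ┃█ ┃2024-09-27,Toro
                       ┃█ ┃2024-08-11,New 
                       ┃█ ┃2024-09-19,Pari
                       ┃█ ┃2024-09-25,Mumb
                       ┗━━┃2024-08-18,Pari
                          ┃2024-05-09,Pari
                          ┃2024-12-08,Mumb
                          ┃2024-01-09,Sydn
                          ┗━━━━━━━━━━━━━━━
                                          
                                          
                                          
                                          
                                          
                                          


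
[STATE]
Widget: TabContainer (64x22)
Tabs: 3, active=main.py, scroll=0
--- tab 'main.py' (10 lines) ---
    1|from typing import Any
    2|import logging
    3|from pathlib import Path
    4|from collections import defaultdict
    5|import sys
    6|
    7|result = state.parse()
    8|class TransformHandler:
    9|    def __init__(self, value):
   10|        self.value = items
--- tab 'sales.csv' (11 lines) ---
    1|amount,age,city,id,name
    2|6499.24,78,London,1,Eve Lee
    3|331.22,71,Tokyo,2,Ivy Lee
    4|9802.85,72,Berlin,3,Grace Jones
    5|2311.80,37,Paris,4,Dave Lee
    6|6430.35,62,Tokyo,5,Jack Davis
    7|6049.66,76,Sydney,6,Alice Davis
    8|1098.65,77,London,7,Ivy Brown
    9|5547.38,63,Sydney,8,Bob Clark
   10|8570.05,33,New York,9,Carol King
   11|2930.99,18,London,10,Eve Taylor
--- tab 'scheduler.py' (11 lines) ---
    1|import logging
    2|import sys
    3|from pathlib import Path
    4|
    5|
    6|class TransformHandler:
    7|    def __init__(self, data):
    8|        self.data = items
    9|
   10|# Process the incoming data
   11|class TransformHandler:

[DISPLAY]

[main.py]│ sales.csv │ scheduler.py                             
────────────────────────────────────────────────────────────────
from typing import Any                                          
import logging                                                  
from pathlib import Path                                        
from collections import defaultdict                             
import sys                                                      
                                                                
result = state.parse()                                          
class TransformHandler:                                         
    def __init__(self, value):                                  
        self.value = items                                      
                                                                
                                                                
                                                                
                                                                
                                                                
                                                                
                                                                
                                                                
                                                                
                                                                


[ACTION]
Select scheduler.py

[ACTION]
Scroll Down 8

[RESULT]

 main.py │ sales.csv │[scheduler.py]                            
────────────────────────────────────────────────────────────────
                                                                
# Process the incoming data                                     
class TransformHandler:                                         
                                                                
                                                                
                                                                
                                                                
                                                                
                                                                
                                                                
                                                                
                                                                
                                                                
                                                                
                                                                
                                                                
                                                                
                                                                
                                                                
                                                                


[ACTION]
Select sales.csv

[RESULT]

 main.py │[sales.csv]│ scheduler.py                             
────────────────────────────────────────────────────────────────
amount,age,city,id,name                                         
6499.24,78,London,1,Eve Lee                                     
331.22,71,Tokyo,2,Ivy Lee                                       
9802.85,72,Berlin,3,Grace Jones                                 
2311.80,37,Paris,4,Dave Lee                                     
6430.35,62,Tokyo,5,Jack Davis                                   
6049.66,76,Sydney,6,Alice Davis                                 
1098.65,77,London,7,Ivy Brown                                   
5547.38,63,Sydney,8,Bob Clark                                   
8570.05,33,New York,9,Carol King                                
2930.99,18,London,10,Eve Taylor                                 
                                                                
                                                                
                                                                
                                                                
                                                                
                                                                
                                                                
                                                                
                                                                


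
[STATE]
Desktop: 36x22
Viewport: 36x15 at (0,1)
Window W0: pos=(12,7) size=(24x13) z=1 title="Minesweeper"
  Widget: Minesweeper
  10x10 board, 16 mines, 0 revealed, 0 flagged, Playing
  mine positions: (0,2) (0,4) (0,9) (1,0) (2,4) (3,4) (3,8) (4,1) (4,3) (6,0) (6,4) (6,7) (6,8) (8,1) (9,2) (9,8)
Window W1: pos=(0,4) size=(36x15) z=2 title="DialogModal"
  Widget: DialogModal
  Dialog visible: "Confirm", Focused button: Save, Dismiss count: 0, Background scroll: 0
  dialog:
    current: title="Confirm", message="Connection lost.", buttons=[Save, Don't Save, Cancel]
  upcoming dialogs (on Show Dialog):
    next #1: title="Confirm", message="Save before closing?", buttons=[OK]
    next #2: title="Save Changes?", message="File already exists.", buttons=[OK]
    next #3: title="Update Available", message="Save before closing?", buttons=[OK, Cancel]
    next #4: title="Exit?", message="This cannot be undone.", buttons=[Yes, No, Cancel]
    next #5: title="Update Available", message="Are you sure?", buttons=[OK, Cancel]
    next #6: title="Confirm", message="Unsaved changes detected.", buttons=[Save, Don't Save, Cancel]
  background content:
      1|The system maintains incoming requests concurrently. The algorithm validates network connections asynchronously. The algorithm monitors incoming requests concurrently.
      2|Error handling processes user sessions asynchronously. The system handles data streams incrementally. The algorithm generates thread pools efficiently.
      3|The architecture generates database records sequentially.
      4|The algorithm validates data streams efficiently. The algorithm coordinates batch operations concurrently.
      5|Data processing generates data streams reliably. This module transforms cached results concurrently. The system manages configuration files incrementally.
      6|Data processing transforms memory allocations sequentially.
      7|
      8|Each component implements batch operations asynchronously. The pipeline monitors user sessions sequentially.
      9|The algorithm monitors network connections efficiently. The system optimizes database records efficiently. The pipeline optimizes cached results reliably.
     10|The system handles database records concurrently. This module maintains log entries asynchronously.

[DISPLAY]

                                    
                                    
                                    
┏━━━━━━━━━━━━━━━━━━━━━━━━━━━━━━━━━━┓
┃ DialogModal                      ┃
┠──────────────────────────────────┨
┃The system maintains incoming requ┃
┃Error handling processes user sess┃
┃The architecture generates databas┃
┃Th┌────────────────────────────┐ea┃
┃Da│          Confirm           │tr┃
┃Da│      Connection lost.      │y ┃
┃  │[Save]  Don't Save   Cancel │  ┃
┃Ea└────────────────────────────┘op┃
┃The algorithm monitors network con┃


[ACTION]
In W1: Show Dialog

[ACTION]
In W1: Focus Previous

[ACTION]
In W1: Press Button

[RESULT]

                                    
                                    
                                    
┏━━━━━━━━━━━━━━━━━━━━━━━━━━━━━━━━━━┓
┃ DialogModal                      ┃
┠──────────────────────────────────┨
┃The system maintains incoming requ┃
┃Error handling processes user sess┃
┃The architecture generates databas┃
┃The algorithm validates data strea┃
┃Data processing generates data str┃
┃Data processing transforms memory ┃
┃                                  ┃
┃Each component implements batch op┃
┃The algorithm monitors network con┃


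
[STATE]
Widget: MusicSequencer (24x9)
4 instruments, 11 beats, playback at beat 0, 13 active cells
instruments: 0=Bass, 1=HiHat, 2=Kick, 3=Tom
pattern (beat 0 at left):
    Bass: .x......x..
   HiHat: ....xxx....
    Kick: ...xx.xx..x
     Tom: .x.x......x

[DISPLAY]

      ▼1234567890       
  Bass·█······█··       
 HiHat····███····       
  Kick···██·██··█       
   Tom·█·█······█       
                        
                        
                        
                        


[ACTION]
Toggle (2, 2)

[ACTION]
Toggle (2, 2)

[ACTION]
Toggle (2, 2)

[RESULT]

      ▼1234567890       
  Bass·█······█··       
 HiHat····███····       
  Kick··███·██··█       
   Tom·█·█······█       
                        
                        
                        
                        


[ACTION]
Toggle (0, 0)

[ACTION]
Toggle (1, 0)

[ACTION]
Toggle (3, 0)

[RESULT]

      ▼1234567890       
  Bass██······█··       
 HiHat█···███····       
  Kick··███·██··█       
   Tom██·█······█       
                        
                        
                        
                        


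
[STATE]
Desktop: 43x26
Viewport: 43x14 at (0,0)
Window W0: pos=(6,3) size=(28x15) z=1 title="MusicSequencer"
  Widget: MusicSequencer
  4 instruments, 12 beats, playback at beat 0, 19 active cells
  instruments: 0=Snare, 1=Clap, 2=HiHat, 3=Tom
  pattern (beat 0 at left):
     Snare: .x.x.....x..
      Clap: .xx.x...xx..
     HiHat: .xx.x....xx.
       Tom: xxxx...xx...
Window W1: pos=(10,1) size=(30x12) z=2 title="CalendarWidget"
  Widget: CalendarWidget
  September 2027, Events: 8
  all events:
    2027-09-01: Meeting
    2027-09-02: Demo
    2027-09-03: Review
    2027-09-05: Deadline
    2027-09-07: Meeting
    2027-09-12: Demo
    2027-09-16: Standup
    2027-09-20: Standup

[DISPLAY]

                                           
          ┏━━━━━━━━━━━━━━━━━━━━━━━━━━━━┓   
          ┃ CalendarWidget             ┃   
      ┏━━━┠────────────────────────────┨   
      ┃ Mu┃       September 2027       ┃   
      ┠───┃Mo Tu We Th Fr Sa Su        ┃   
      ┃   ┃       1*  2*  3*  4  5*    ┃   
      ┃ Sn┃ 6  7*  8  9 10 11 12*      ┃   
      ┃  C┃13 14 15 16* 17 18 19       ┃   
      ┃ Hi┃20* 21 22 23 24 25 26       ┃   
      ┃   ┃27 28 29 30                 ┃   
      ┃   ┃                            ┃   
      ┃   ┗━━━━━━━━━━━━━━━━━━━━━━━━━━━━┛   
      ┃                          ┃         


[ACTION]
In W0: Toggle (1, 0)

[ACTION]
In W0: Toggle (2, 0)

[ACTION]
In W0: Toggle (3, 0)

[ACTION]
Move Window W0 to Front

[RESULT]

                                           
          ┏━━━━━━━━━━━━━━━━━━━━━━━━━━━━┓   
          ┃ CalendarWidget             ┃   
      ┏━━━━━━━━━━━━━━━━━━━━━━━━━━┓─────┨   
      ┃ MusicSequencer           ┃     ┃   
      ┠──────────────────────────┨     ┃   
      ┃      ▼12345678901        ┃*    ┃   
      ┃ Snare·█·█·····█··        ┃     ┃   
      ┃  Clap███·█···██··        ┃     ┃   
      ┃ HiHat███·█····██·        ┃     ┃   
      ┃   Tom·███···██···        ┃     ┃   
      ┃                          ┃     ┃   
      ┃                          ┃━━━━━┛   
      ┃                          ┃         


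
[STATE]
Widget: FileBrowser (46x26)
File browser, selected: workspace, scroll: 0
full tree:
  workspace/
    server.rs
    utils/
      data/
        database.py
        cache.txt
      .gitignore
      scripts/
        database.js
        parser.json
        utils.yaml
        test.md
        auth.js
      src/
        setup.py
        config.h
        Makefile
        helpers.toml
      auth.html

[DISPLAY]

> [-] workspace/                              
    server.rs                                 
    [+] utils/                                
                                              
                                              
                                              
                                              
                                              
                                              
                                              
                                              
                                              
                                              
                                              
                                              
                                              
                                              
                                              
                                              
                                              
                                              
                                              
                                              
                                              
                                              
                                              


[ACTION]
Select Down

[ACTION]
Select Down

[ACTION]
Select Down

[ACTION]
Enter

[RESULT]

  [-] workspace/                              
    server.rs                                 
  > [-] utils/                                
      [+] data/                               
      .gitignore                              
      [+] scripts/                            
      [+] src/                                
      auth.html                               
                                              
                                              
                                              
                                              
                                              
                                              
                                              
                                              
                                              
                                              
                                              
                                              
                                              
                                              
                                              
                                              
                                              
                                              


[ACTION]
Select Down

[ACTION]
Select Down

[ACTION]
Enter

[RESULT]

  [-] workspace/                              
    server.rs                                 
    [-] utils/                                
      [+] data/                               
    > .gitignore                              
      [+] scripts/                            
      [+] src/                                
      auth.html                               
                                              
                                              
                                              
                                              
                                              
                                              
                                              
                                              
                                              
                                              
                                              
                                              
                                              
                                              
                                              
                                              
                                              
                                              
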